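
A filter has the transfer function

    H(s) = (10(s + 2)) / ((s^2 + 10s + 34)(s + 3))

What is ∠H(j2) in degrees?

∠H(j2) ≈ -22.38°

At s = j2: numerator = 20 + j20, denominator = 50 + j120.
∠H = ∠num − ∠den = 45° − (67.380°) = -22.38°.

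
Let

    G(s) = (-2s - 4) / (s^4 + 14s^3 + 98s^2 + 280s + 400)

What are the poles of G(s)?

s = -5 ± 5j, -2 ± 2j

The poles are the roots of the denominator s^4 + 14s^3 + 98s^2 + 280s + 400 = 0.
No real roots exist; factor into two real quadratics: (s^2 + 10s + 50)(s^2 + 4s + 8) = 0.
Each quadratic gives a conjugate pair via the quadratic formula.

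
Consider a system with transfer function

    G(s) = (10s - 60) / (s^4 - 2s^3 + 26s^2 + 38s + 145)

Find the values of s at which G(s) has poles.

The poles are the roots of the denominator s^4 - 2s^3 + 26s^2 + 38s + 145 = 0.
No real roots exist; factor into two real quadratics: (s^2 - 4s + 29)(s^2 + 2s + 5) = 0.
Each quadratic gives a conjugate pair via the quadratic formula.

s = 2 ± 5j, -1 ± 2j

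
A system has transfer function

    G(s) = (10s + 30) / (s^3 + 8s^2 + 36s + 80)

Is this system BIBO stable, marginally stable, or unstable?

stable

The denominator s^3 + 8s^2 + 36s + 80 factors as (s^2 + 4s + 20)(s + 4), giving poles at s = -2 + 4j, -2 - 4j, -4.
Since all poles lie strictly in the left half-plane, the system is stable.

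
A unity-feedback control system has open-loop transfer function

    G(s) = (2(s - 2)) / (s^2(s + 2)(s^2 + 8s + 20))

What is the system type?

Type 2

The denominator has 2 factors of s at the origin (free integrators), so this is a Type 2 system.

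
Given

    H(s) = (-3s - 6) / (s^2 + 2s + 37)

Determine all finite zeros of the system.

Set the numerator to zero: -3s - 6 = 0, i.e. -3·(s + 2) = 0.
So s = -2.

s = -2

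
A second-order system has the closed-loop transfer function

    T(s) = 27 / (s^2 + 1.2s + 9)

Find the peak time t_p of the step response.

t_p ≈ 1.069 s

Comparing s^2 + 1.2s + 9 to s^2 + 2ζωₙs + ωₙ²: ωₙ = 3 rad/s and ζ = 1.2/(2·3) = 0.2.
ζωₙ = 1.2/2 = 0.6, so ω_d = ωₙ√(1−ζ²) = √(ωₙ² − (ζωₙ)²) = √(9 − 0.6²) = √8.64 ≈ 2.939 rad/s.
t_p = π/ω_d = π/2.939 ≈ 1.069 s.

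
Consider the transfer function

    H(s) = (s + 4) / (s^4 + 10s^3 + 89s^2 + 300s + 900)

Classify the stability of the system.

stable

The denominator s^4 + 10s^3 + 89s^2 + 300s + 900 factors as (s^2 + 4s + 20)(s^2 + 6s + 45), giving poles at s = -2 + 4j, -2 - 4j, -3 + 6j, -3 - 6j.
Since all poles lie strictly in the left half-plane, the system is stable.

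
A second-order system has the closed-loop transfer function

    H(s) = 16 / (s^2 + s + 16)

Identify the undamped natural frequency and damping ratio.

ωₙ = 4 rad/s, ζ = 0.125

Compare the denominator to the standard form s^2 + 2ζωₙs + ωₙ².
ωₙ² = 16, so ωₙ = 4 rad/s.
2ζωₙ = 1, so ζ = 1/(2·4) = 0.125.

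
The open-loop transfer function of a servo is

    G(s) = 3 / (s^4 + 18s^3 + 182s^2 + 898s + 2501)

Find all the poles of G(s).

s = -4 + 5j, -4 - 5j, -5 + 6j, -5 - 6j

The poles are the roots of the denominator s^4 + 18s^3 + 182s^2 + 898s + 2501 = 0.
No real roots exist; factor into two real quadratics: (s^2 + 8s + 41)(s^2 + 10s + 61) = 0.
Each quadratic gives a conjugate pair via the quadratic formula.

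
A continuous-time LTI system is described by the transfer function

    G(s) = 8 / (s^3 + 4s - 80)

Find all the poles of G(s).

The poles are the roots of the denominator s^3 + 4s - 80 = 0.
Trying s = 4: the polynomial evaluates to 0, so (s - 4) is a factor.
Dividing out leaves s^2 + 4s + 20 = 0.
The quadratic formula then gives s = -2 ± 4j.

s = -2 ± 4j, 4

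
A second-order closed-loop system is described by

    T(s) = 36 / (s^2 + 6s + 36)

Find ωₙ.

ωₙ = 6 rad/s

Compare the denominator to the standard form s^2 + 2ζωₙs + ωₙ².
ωₙ² = 36, so ωₙ = 6 rad/s.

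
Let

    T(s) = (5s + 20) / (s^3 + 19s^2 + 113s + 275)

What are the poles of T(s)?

s = -4 + 3j, -4 - 3j, -11

The poles are the roots of the denominator s^3 + 19s^2 + 113s + 275 = 0.
Trying s = -11: the polynomial evaluates to 0, so (s + 11) is a factor.
Dividing out leaves s^2 + 8s + 25 = 0.
The quadratic formula then gives s = -4 ± 3j.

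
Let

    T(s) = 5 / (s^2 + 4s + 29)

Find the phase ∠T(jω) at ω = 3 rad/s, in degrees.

At s = j3: numerator = 5, denominator = 20 + j12.
∠T = ∠num − ∠den = 0° − (30.964°) = -30.96°.

∠T(j3) ≈ -30.96°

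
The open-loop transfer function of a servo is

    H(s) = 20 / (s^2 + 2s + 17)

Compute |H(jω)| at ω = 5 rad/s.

|H(j5)| ≈ 1.562

Substitute s = j5: numerator = 20, denominator = -8 + j10.
|H(j5)| = |20| / |-8 + j10| = 20 / 12.806 ≈ 1.562.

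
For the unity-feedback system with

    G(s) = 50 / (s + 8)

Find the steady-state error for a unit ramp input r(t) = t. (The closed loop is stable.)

G(s) has no poles at the origin.
This is a Type 0 system; Kv = lim_{s→0} s·G(s) = 0, so the steady-state error for a ramp input is infinite.

e_ss = ∞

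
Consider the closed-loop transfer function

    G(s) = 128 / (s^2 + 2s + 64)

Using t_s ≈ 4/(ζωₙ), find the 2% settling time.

t_s ≈ 4 s

Comparing s^2 + 2s + 64 to s^2 + 2ζωₙs + ωₙ²: ωₙ = 8 rad/s and ζ = 2/(2·8) = 0.125.
ζωₙ = 2/2 = 1, so t_s ≈ 4/(ζωₙ) = 4/1 = 4 s.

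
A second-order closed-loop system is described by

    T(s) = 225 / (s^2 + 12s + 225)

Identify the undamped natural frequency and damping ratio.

Compare the denominator to the standard form s^2 + 2ζωₙs + ωₙ².
ωₙ² = 225, so ωₙ = 15 rad/s.
2ζωₙ = 12, so ζ = 12/(2·15) = 0.4.

ωₙ = 15 rad/s, ζ = 0.4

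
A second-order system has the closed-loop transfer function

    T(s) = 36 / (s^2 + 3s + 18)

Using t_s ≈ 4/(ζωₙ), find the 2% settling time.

t_s ≈ 2.667 s

Comparing s^2 + 3s + 18 to s^2 + 2ζωₙs + ωₙ²: ωₙ = √18 ≈ 4.243 rad/s and ζ = 3/(2·√18) ≈ 0.3536.
ζωₙ = 3/2 = 1.5, so t_s ≈ 4/(ζωₙ) = 4/1.5 ≈ 2.667 s.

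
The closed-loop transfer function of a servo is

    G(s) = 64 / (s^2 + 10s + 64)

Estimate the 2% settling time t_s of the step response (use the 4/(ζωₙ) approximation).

t_s ≈ 0.8000 s

Comparing s^2 + 10s + 64 to s^2 + 2ζωₙs + ωₙ²: ωₙ = 8 rad/s and ζ = 10/(2·8) = 0.625.
ζωₙ = 10/2 = 5, so t_s ≈ 4/(ζωₙ) = 4/5 = 0.8000 s.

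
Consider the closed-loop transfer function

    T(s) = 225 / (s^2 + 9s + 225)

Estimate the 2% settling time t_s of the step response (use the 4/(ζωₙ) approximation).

Comparing s^2 + 9s + 225 to s^2 + 2ζωₙs + ωₙ²: ωₙ = 15 rad/s and ζ = 9/(2·15) = 0.3.
ζωₙ = 9/2 = 4.5, so t_s ≈ 4/(ζωₙ) = 4/4.5 ≈ 0.8889 s.

t_s ≈ 0.8889 s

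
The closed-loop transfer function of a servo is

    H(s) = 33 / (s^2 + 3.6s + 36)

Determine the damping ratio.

Compare the denominator to the standard form s^2 + 2ζωₙs + ωₙ².
ωₙ² = 36, so ωₙ = 6 rad/s.
2ζωₙ = 3.6, so ζ = 3.6/(2·6) = 0.3.
With ζ = 0.3 the response is underdamped.

ζ = 0.3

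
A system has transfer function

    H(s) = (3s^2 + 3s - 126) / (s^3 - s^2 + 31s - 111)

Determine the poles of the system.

The poles are the roots of the denominator s^3 - s^2 + 31s - 111 = 0.
Trying s = 3: the polynomial evaluates to 0, so (s - 3) is a factor.
Dividing out leaves s^2 + 2s + 37 = 0.
The quadratic formula then gives s = -1 ± 6j.

s = -1 + 6j, -1 - 6j, 3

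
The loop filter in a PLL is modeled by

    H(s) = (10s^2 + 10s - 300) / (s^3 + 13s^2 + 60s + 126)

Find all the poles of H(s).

s = -3 + 3j, -3 - 3j, -7

The poles are the roots of the denominator s^3 + 13s^2 + 60s + 126 = 0.
Trying s = -7: the polynomial evaluates to 0, so (s + 7) is a factor.
Dividing out leaves s^2 + 6s + 18 = 0.
The quadratic formula then gives s = -3 ± 3j.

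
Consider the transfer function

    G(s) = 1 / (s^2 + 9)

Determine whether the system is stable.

marginally stable

The denominator s^2 + 9 factors as (s^2 + 9), giving poles at s = ±3j.
Since the simple pole(s) at s = 3j, -3j lie on the jω-axis with none in the right half-plane, the system is marginally stable.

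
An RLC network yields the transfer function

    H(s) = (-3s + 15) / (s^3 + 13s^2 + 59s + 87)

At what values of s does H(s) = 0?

Set the numerator to zero: -3s + 15 = 0, i.e. -3·(s - 5) = 0.
So s = 5.

s = 5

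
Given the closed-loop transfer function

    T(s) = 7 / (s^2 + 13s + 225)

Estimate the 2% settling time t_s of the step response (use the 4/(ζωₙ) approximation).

t_s ≈ 0.6154 s

Comparing s^2 + 13s + 225 to s^2 + 2ζωₙs + ωₙ²: ωₙ = 15 rad/s and ζ = 13/(2·15) ≈ 0.4333.
ζωₙ = 13/2 = 6.5, so t_s ≈ 4/(ζωₙ) = 4/6.5 ≈ 0.6154 s.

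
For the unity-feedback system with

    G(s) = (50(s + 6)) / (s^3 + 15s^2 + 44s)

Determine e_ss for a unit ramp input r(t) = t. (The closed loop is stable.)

e_ss = 0.1467

G(s) has one pole at the origin.
This is a Type 1 system. Kv = lim_{s→0} s·G(s) = 300/44 = 75/11.
e_ss = 1/Kv = 1/(75/11) = 11/75 ≈ 0.1467.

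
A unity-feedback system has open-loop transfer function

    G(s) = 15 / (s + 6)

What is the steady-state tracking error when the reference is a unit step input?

e_ss = 0.2857

G(s) has no poles at the origin.
This is a Type 0 system. Kp = lim_{s→0} G(s) = 15/6 = 5/2.
e_ss = 1/(1 + Kp) = 1/(1 + 5/2) = 2/7 ≈ 0.2857.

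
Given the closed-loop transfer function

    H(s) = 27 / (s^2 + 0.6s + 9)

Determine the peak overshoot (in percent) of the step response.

Comparing s^2 + 0.6s + 9 to s^2 + 2ζωₙs + ωₙ²: ωₙ = 3 rad/s and ζ = 0.6/(2·3) = 0.1.
%OS = 100·exp(−πζ/√(1−ζ²)) = 100·exp(−π·0.1/√(1−0.1²)) ≈ 72.9%.

%OS ≈ 72.9%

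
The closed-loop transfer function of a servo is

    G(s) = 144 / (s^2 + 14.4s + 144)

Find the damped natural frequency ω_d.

Comparing s^2 + 14.4s + 144 to s^2 + 2ζωₙs + ωₙ²: ωₙ = 12 rad/s and ζ = 14.4/(2·12) = 0.6.
ζωₙ = 14.4/2 = 7.2, so ω_d = ωₙ√(1−ζ²) = √(ωₙ² − (ζωₙ)²) = √(144 − 7.2²) = √92.16 = 9.600 rad/s.

ω_d = 9.600 rad/s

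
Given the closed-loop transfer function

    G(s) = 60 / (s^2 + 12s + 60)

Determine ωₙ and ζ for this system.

ωₙ ≈ 7.746 rad/s, ζ ≈ 0.7746

Compare the denominator to the standard form s^2 + 2ζωₙs + ωₙ².
ωₙ² = 60, so ωₙ = √60 ≈ 7.746 rad/s.
2ζωₙ = 12, so ζ = 12/(2·√60) ≈ 0.7746.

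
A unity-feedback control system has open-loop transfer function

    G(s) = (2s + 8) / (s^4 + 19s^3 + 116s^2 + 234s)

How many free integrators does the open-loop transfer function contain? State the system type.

Type 1

Factor s from the denominator: s^4 + 19s^3 + 116s^2 + 234s = s·(s^3 + 19s^2 + 116s + 234).
There is 1 pole at the origin, so the system is Type 1.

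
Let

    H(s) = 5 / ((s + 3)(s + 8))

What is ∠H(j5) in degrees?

∠H(j5) ≈ -91.04°

At s = j5: numerator = 5, denominator = -1 + j55.
∠H = ∠num − ∠den = 0° − (91.042°) = -91.04°.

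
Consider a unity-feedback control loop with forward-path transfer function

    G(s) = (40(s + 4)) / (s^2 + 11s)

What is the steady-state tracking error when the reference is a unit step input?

G(s) has one pole at the origin.
This is a Type 1 system; for a step input the steady-state error is zero.

e_ss = 0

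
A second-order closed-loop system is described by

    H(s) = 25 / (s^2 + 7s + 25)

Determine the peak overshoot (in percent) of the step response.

%OS ≈ 4.60%

Comparing s^2 + 7s + 25 to s^2 + 2ζωₙs + ωₙ²: ωₙ = 5 rad/s and ζ = 7/(2·5) = 0.7.
%OS = 100·exp(−πζ/√(1−ζ²)) = 100·exp(−π·0.7/√(1−0.7²)) ≈ 4.60%.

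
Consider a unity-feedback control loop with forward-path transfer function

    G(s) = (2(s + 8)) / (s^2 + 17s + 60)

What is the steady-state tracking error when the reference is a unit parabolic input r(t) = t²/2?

e_ss = ∞

G(s) has no poles at the origin.
This is a Type 0 system; Ka = lim_{s→0} s^2·G(s) = 0, so the steady-state error for a parabola input is infinite.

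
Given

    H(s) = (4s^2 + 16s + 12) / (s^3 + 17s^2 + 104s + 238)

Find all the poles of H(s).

The poles are the roots of the denominator s^3 + 17s^2 + 104s + 238 = 0.
Trying s = -7: the polynomial evaluates to 0, so (s + 7) is a factor.
Dividing out leaves s^2 + 10s + 34 = 0.
The quadratic formula then gives s = -5 ± 3j.

s = -5 + 3j, -5 - 3j, -7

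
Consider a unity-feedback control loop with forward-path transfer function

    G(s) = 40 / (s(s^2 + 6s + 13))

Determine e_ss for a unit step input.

e_ss = 0

G(s) has one pole at the origin.
This is a Type 1 system; for a step input the steady-state error is zero.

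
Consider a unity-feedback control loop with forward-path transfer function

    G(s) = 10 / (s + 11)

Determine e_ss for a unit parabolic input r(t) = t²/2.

G(s) has no poles at the origin.
This is a Type 0 system; Ka = lim_{s→0} s^2·G(s) = 0, so the steady-state error for a parabola input is infinite.

e_ss = ∞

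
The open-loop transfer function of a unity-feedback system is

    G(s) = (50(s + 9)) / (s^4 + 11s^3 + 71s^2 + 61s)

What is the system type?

Type 1

The denominator has 1 factor of s at the origin (free integrator), so this is a Type 1 system.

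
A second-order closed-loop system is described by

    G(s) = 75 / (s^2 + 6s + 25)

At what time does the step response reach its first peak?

Comparing s^2 + 6s + 25 to s^2 + 2ζωₙs + ωₙ²: ωₙ = 5 rad/s and ζ = 6/(2·5) = 0.6.
ζωₙ = 6/2 = 3, so ω_d = ωₙ√(1−ζ²) = √(ωₙ² − (ζωₙ)²) = √(25 − 3²) = √16 = 4 rad/s.
t_p = π/ω_d = π/4 ≈ 0.7854 s.

t_p ≈ 0.7854 s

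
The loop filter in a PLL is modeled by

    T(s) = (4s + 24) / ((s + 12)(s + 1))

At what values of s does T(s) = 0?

s = -6

Set the numerator to zero: 4s + 24 = 0, i.e. 4·(s + 6) = 0.
So s = -6.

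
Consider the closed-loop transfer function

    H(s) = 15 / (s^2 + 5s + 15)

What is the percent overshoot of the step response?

%OS ≈ 7.03%

Comparing s^2 + 5s + 15 to s^2 + 2ζωₙs + ωₙ²: ωₙ = √15 ≈ 3.873 rad/s and ζ = 5/(2·√15) ≈ 0.6455.
%OS = 100·exp(−πζ/√(1−ζ²)) = 100·exp(−π·0.6455/√(1−0.6455²)) ≈ 7.03%.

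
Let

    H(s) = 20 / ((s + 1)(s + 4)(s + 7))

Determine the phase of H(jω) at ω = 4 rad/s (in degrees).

At s = j4: numerator = 20, denominator = -164 + j92.
∠H = ∠num − ∠den = 0° − (150.71°) = -150.7°.

∠H(j4) ≈ -150.7°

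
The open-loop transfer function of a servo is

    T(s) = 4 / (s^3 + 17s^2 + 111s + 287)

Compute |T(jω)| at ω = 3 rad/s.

Substitute s = j3: numerator = 4, denominator = 134 + j306.
|T(j3)| = |4| / |134 + j306| = 4 / 334.05 ≈ 0.01197.

|T(j3)| ≈ 0.01197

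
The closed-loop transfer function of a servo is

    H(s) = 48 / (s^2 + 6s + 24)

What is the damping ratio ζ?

Compare the denominator to the standard form s^2 + 2ζωₙs + ωₙ².
ωₙ² = 24, so ωₙ = √24 ≈ 4.899 rad/s.
2ζωₙ = 6, so ζ = 6/(2·√24) ≈ 0.6124.
With ζ = 0.6124 the response is underdamped.

ζ ≈ 0.6124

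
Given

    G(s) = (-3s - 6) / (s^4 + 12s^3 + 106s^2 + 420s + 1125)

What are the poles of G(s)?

The poles are the roots of the denominator s^4 + 12s^3 + 106s^2 + 420s + 1125 = 0.
No real roots exist; factor into two real quadratics: (s^2 + 6s + 45)(s^2 + 6s + 25) = 0.
Each quadratic gives a conjugate pair via the quadratic formula.

s = -3 ± 6j, -3 ± 4j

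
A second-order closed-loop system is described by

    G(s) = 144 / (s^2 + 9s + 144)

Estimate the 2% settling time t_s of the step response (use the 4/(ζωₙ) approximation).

Comparing s^2 + 9s + 144 to s^2 + 2ζωₙs + ωₙ²: ωₙ = 12 rad/s and ζ = 9/(2·12) = 0.375.
ζωₙ = 9/2 = 4.5, so t_s ≈ 4/(ζωₙ) = 4/4.5 ≈ 0.8889 s.

t_s ≈ 0.8889 s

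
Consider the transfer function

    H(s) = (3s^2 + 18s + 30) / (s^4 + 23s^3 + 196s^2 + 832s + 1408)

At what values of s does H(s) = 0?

Set the numerator to zero: 3s^2 + 18s + 30 = 0, i.e. 3·(s^2 + 6s + 10) = 0.
Factoring: (s^2 + 6s + 10) = 0.

s = -3 + j, -3 - j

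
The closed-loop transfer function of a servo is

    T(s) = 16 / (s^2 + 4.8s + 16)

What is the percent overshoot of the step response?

Comparing s^2 + 4.8s + 16 to s^2 + 2ζωₙs + ωₙ²: ωₙ = 4 rad/s and ζ = 4.8/(2·4) = 0.6.
%OS = 100·exp(−πζ/√(1−ζ²)) = 100·exp(−π·0.6/√(1−0.6²)) ≈ 9.48%.

%OS ≈ 9.48%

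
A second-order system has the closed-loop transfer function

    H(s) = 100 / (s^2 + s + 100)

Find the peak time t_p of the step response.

t_p ≈ 0.3146 s

Comparing s^2 + s + 100 to s^2 + 2ζωₙs + ωₙ²: ωₙ = 10 rad/s and ζ = 1/(2·10) = 0.05.
ζωₙ = 1/2 = 0.5, so ω_d = ωₙ√(1−ζ²) = √(ωₙ² − (ζωₙ)²) = √(100 − 0.5²) = √99.75 ≈ 9.987 rad/s.
t_p = π/ω_d = π/9.987 ≈ 0.3146 s.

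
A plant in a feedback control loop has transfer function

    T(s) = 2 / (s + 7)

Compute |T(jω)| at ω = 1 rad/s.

|T(j1)| ≈ 0.2828

Substitute s = j1: numerator = 2, denominator = 7 + j1.
|T(j1)| = |2| / |7 + j1| = 2 / 7.0711 ≈ 0.2828.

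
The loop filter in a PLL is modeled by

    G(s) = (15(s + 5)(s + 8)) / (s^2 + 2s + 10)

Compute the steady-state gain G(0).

At s = 0 each factor (s + a) contributes a and each (s^2 + bs + c) contributes c.
G(0) = 15·(5) · (8) / ((10)) = 600/10 = 60.

G(0) = 60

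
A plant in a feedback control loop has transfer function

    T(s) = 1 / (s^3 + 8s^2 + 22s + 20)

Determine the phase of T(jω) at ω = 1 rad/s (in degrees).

∠T(j1) ≈ -60.26°

At s = j1: numerator = 1, denominator = 12 + j21.
∠T = ∠num − ∠den = 0° − (60.255°) = -60.26°.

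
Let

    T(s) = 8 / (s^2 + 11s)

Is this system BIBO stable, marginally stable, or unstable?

marginally stable

The denominator s^2 + 11s factors as s(s + 11), giving poles at s = 0, -11.
Since the simple pole(s) at s = 0 lie on the jω-axis with none in the right half-plane, the system is marginally stable.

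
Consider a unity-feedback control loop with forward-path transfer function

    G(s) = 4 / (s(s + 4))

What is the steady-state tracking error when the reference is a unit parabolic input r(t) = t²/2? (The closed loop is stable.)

G(s) has one pole at the origin.
This is a Type 1 system; Ka = lim_{s→0} s^2·G(s) = 0, so the steady-state error for a parabola input is infinite.

e_ss = ∞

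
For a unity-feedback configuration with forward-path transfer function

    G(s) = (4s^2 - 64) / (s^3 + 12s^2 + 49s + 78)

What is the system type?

The denominator has no factor of s at the origin — no free integrator — so this is a Type 0 system.

Type 0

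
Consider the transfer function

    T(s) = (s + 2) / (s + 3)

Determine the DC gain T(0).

T(0) = 2/3 ≈ 0.6667

Set s = 0: T(0) = (2) / (3) = 2/3.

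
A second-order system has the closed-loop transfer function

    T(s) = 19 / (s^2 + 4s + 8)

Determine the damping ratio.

ζ ≈ 0.7071

Compare the denominator to the standard form s^2 + 2ζωₙs + ωₙ².
ωₙ² = 8, so ωₙ = √8 ≈ 2.828 rad/s.
2ζωₙ = 4, so ζ = 4/(2·√8) ≈ 0.7071.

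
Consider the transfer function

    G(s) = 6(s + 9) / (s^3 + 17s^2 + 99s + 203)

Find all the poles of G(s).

s = -5 ± 2j, -7

The poles are the roots of the denominator s^3 + 17s^2 + 99s + 203 = 0.
Trying s = -7: the polynomial evaluates to 0, so (s + 7) is a factor.
Dividing out leaves s^2 + 10s + 29 = 0.
The quadratic formula then gives s = -5 ± 2j.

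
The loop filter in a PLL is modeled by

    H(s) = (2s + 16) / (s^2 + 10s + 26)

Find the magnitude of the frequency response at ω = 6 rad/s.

Substitute s = j6: numerator = 16 + j12, denominator = -10 + j60.
|H(j6)| = |16 + j12| / |-10 + j60| = 20 / 60.828 ≈ 0.3288.

|H(j6)| ≈ 0.3288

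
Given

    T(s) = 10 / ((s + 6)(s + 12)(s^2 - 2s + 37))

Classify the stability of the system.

The poles can be read from the denominator factors: s = -6, -12, 1 ± 6j.
Since the pole(s) at s = 1 + 6j, 1 - 6j lie in the right half-plane, the system is unstable.

unstable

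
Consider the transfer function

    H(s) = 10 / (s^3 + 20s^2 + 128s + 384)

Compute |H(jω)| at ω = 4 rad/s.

|H(j4)| ≈ 0.02210

Substitute s = j4: numerator = 10, denominator = 64 + j448.
|H(j4)| = |10| / |64 + j448| = 10 / 452.55 ≈ 0.02210.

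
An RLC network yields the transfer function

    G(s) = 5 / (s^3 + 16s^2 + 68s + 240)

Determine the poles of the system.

s = -2 ± 4j, -12

The poles are the roots of the denominator s^3 + 16s^2 + 68s + 240 = 0.
Trying s = -12: the polynomial evaluates to 0, so (s + 12) is a factor.
Dividing out leaves s^2 + 4s + 20 = 0.
The quadratic formula then gives s = -2 ± 4j.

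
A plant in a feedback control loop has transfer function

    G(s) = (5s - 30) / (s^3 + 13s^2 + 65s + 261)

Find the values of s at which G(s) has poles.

The poles are the roots of the denominator s^3 + 13s^2 + 65s + 261 = 0.
Trying s = -9: the polynomial evaluates to 0, so (s + 9) is a factor.
Dividing out leaves s^2 + 4s + 29 = 0.
The quadratic formula then gives s = -2 ± 5j.

s = -2 ± 5j, -9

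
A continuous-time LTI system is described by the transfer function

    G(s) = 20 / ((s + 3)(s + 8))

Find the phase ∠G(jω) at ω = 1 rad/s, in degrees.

∠G(j1) ≈ -25.56°

At s = j1: numerator = 20, denominator = 23 + j11.
∠G = ∠num − ∠den = 0° − (25.560°) = -25.56°.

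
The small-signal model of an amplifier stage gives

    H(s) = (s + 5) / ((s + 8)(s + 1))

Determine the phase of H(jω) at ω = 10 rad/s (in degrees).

∠H(j10) ≈ -72.19°

At s = j10: numerator = 5 + j10, denominator = -92 + j90.
∠H = ∠num − ∠den = 63.435° − (135.63°) = -72.19°.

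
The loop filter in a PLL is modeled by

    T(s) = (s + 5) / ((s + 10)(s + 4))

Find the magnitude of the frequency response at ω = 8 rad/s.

|T(j8)| ≈ 0.08236

Substitute s = j8: numerator = 5 + j8, denominator = -24 + j112.
|T(j8)| = |5 + j8| / |-24 + j112| = 9.4340 / 114.54 ≈ 0.08236.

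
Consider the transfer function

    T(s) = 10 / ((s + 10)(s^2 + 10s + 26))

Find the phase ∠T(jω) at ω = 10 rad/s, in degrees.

∠T(j10) ≈ -171.5°

At s = j10: numerator = 10, denominator = -1740 + j260.
∠T = ∠num − ∠den = 0° − (171.50°) = -171.5°.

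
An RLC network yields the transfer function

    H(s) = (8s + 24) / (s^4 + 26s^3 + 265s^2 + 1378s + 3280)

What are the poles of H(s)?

The poles are the roots of the denominator s^4 + 26s^3 + 265s^2 + 1378s + 3280 = 0.
Trying s = -10: the polynomial evaluates to 0, so (s + 10) is a factor.
Dividing out leaves s^3 + 16s^2 + 105s + 328 = 0.
This factors further as (s + 8)(s^2 + 8s + 41) = 0.

s = -10, -8, -4 ± 5j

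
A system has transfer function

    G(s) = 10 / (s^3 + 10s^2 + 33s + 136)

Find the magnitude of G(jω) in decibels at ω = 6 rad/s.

Substitute s = j6: numerator = 10, denominator = -224 - j18.
|G(j6)| = |10| / |-224 - j18| = 10 / 224.72 ≈ 0.04450.
In decibels: 20·log₁₀(0.04450) ≈ -27.0 dB.

|G(j6)|_dB ≈ -27.0 dB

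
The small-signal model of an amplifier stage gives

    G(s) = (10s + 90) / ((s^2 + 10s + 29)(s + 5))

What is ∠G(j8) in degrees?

At s = j8: numerator = 90 + j80, denominator = -815 + j120.
∠G = ∠num − ∠den = 41.634° − (171.62°) = -130.0°.

∠G(j8) ≈ -130.0°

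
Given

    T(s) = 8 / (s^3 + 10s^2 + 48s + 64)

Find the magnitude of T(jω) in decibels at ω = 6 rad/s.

|T(j6)|_dB ≈ -31.6 dB

Substitute s = j6: numerator = 8, denominator = -296 + j72.
|T(j6)| = |8| / |-296 + j72| = 8 / 304.63 ≈ 0.02626.
In decibels: 20·log₁₀(0.02626) ≈ -31.6 dB.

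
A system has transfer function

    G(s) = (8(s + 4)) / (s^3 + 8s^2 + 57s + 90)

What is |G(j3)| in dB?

|G(j3)|_dB ≈ -11.2 dB

Substitute s = j3: numerator = 32 + j24, denominator = 18 + j144.
|G(j3)| = |32 + j24| / |18 + j144| = 40 / 145.12 ≈ 0.2756.
In decibels: 20·log₁₀(0.2756) ≈ -11.2 dB.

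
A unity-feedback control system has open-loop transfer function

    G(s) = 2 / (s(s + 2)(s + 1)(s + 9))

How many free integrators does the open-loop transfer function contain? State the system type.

Type 1

The denominator has 1 factor of s at the origin (free integrator), so this is a Type 1 system.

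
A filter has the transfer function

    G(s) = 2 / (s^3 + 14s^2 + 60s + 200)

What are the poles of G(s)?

s = -2 + 4j, -2 - 4j, -10

The poles are the roots of the denominator s^3 + 14s^2 + 60s + 200 = 0.
Trying s = -10: the polynomial evaluates to 0, so (s + 10) is a factor.
Dividing out leaves s^2 + 4s + 20 = 0.
The quadratic formula then gives s = -2 ± 4j.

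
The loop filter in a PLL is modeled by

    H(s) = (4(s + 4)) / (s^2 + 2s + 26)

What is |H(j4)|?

|H(j4)| ≈ 1.767

Substitute s = j4: numerator = 16 + j16, denominator = 10 + j8.
|H(j4)| = |16 + j16| / |10 + j8| = 22.627 / 12.806 ≈ 1.767.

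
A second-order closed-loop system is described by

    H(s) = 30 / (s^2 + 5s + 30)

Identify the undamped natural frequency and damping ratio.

ωₙ ≈ 5.477 rad/s, ζ ≈ 0.4564

Compare the denominator to the standard form s^2 + 2ζωₙs + ωₙ².
ωₙ² = 30, so ωₙ = √30 ≈ 5.477 rad/s.
2ζωₙ = 5, so ζ = 5/(2·√30) ≈ 0.4564.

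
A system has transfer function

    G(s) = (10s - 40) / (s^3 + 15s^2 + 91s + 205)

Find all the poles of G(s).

The poles are the roots of the denominator s^3 + 15s^2 + 91s + 205 = 0.
Trying s = -5: the polynomial evaluates to 0, so (s + 5) is a factor.
Dividing out leaves s^2 + 10s + 41 = 0.
The quadratic formula then gives s = -5 ± 4j.

s = -5, -5 ± 4j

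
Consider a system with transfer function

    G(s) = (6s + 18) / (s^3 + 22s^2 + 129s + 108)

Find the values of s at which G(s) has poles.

s = -9, -12, -1

The poles are the roots of the denominator s^3 + 22s^2 + 129s + 108 = 0.
Trying s = -9: the polynomial evaluates to 0, so (s + 9) is a factor.
Dividing out leaves s^2 + 13s + 12 = 0.
Factoring the quadratic: (s + 12)(s + 1) = 0.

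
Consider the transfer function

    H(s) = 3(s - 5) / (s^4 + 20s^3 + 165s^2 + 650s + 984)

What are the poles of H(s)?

s = -5 ± 4j, -4, -6

The poles are the roots of the denominator s^4 + 20s^3 + 165s^2 + 650s + 984 = 0.
Trying s = -4: the polynomial evaluates to 0, so (s + 4) is a factor.
Dividing out leaves s^3 + 16s^2 + 101s + 246 = 0.
This factors further as (s^2 + 10s + 41)(s + 6) = 0.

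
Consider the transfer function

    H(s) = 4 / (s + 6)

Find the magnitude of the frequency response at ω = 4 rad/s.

|H(j4)| ≈ 0.5547

Substitute s = j4: numerator = 4, denominator = 6 + j4.
|H(j4)| = |4| / |6 + j4| = 4 / 7.2111 ≈ 0.5547.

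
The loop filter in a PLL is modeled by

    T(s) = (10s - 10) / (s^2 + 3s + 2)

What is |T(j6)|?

|T(j6)| ≈ 1.581

Substitute s = j6: numerator = -10 + j60, denominator = -34 + j18.
|T(j6)| = |-10 + j60| / |-34 + j18| = 60.828 / 38.471 ≈ 1.581.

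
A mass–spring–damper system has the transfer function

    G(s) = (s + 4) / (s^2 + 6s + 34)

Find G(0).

G(0) = 2/17 ≈ 0.1176

At s = 0 each factor (s + a) contributes a and each (s^2 + bs + c) contributes c.
G(0) = 1·(4) / ((34)) = 4/34 = 2/17.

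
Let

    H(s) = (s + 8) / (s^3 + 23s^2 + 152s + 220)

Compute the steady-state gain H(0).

H(0) = 2/55 ≈ 0.03636

Set s = 0: H(0) = (8) / (220) = 2/55.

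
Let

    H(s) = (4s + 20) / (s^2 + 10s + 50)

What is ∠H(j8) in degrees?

At s = j8: numerator = 20 + j32, denominator = -14 + j80.
∠H = ∠num − ∠den = 57.995° − (99.926°) = -41.93°.

∠H(j8) ≈ -41.93°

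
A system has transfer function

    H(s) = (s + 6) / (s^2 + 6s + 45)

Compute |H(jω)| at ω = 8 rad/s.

Substitute s = j8: numerator = 6 + j8, denominator = -19 + j48.
|H(j8)| = |6 + j8| / |-19 + j48| = 10 / 51.624 ≈ 0.1937.

|H(j8)| ≈ 0.1937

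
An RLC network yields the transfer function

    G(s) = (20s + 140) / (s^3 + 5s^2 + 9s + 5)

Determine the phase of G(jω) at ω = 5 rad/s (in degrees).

∠G(j5) ≈ -178.2°

At s = j5: numerator = 140 + j100, denominator = -120 - j80.
∠G = ∠num − ∠den = 35.538° − (-146.31°) = 181.8°, which wraps to -178.2°.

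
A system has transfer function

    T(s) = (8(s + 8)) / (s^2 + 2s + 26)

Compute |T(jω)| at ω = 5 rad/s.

Substitute s = j5: numerator = 64 + j40, denominator = 1 + j10.
|T(j5)| = |64 + j40| / |1 + j10| = 75.472 / 10.050 ≈ 7.510.

|T(j5)| ≈ 7.510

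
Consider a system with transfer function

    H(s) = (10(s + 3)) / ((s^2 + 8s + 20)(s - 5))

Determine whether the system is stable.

The poles can be read from the denominator factors: s = -4 ± 2j, 5.
Since the pole(s) at s = 5 lie in the right half-plane, the system is unstable.

unstable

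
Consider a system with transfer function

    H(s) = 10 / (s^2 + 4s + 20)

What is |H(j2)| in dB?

Substitute s = j2: numerator = 10, denominator = 16 + j8.
|H(j2)| = |10| / |16 + j8| = 10 / 17.889 ≈ 0.5590.
In decibels: 20·log₁₀(0.5590) ≈ -5.05 dB.

|H(j2)|_dB ≈ -5.05 dB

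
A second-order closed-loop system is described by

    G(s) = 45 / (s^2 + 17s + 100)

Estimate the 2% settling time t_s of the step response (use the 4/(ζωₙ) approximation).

t_s ≈ 0.4706 s

Comparing s^2 + 17s + 100 to s^2 + 2ζωₙs + ωₙ²: ωₙ = 10 rad/s and ζ = 17/(2·10) = 0.85.
ζωₙ = 17/2 = 8.5, so t_s ≈ 4/(ζωₙ) = 4/8.5 ≈ 0.4706 s.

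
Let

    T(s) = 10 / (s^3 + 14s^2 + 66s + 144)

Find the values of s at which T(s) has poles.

The poles are the roots of the denominator s^3 + 14s^2 + 66s + 144 = 0.
Trying s = -8: the polynomial evaluates to 0, so (s + 8) is a factor.
Dividing out leaves s^2 + 6s + 18 = 0.
The quadratic formula then gives s = -3 ± 3j.

s = -8, -3 ± 3j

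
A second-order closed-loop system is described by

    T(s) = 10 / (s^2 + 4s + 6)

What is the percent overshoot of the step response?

%OS ≈ 1.18%

Comparing s^2 + 4s + 6 to s^2 + 2ζωₙs + ωₙ²: ωₙ = √6 ≈ 2.449 rad/s and ζ = 4/(2·√6) ≈ 0.8165.
%OS = 100·exp(−πζ/√(1−ζ²)) = 100·exp(−π·0.8165/√(1−0.8165²)) ≈ 1.18%.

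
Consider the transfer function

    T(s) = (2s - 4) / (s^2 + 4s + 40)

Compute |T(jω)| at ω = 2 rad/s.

Substitute s = j2: numerator = -4 + j4, denominator = 36 + j8.
|T(j2)| = |-4 + j4| / |36 + j8| = 5.6569 / 36.878 ≈ 0.1534.

|T(j2)| ≈ 0.1534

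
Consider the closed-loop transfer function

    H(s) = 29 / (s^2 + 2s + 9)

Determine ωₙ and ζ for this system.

Compare the denominator to the standard form s^2 + 2ζωₙs + ωₙ².
ωₙ² = 9, so ωₙ = 3 rad/s.
2ζωₙ = 2, so ζ = 2/(2·3) ≈ 0.3333.
With ζ = 0.3333 the response is underdamped.

ωₙ = 3 rad/s, ζ ≈ 0.3333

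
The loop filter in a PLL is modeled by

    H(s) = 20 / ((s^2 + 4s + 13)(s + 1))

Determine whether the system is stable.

stable

The poles can be read from the denominator factors: s = -2 + 3j, -2 - 3j, -1.
Since all poles lie strictly in the left half-plane, the system is stable.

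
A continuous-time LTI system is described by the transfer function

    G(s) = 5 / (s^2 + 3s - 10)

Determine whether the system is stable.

The denominator s^2 + 3s - 10 factors as (s - 2)(s + 5), giving poles at s = 2, -5.
Since the pole(s) at s = 2 lie in the right half-plane, the system is unstable.

unstable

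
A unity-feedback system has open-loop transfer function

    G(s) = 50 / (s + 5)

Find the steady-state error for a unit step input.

e_ss = 0.09091

G(s) has no poles at the origin.
This is a Type 0 system. Kp = lim_{s→0} G(s) = 50/5 = 10.
e_ss = 1/(1 + Kp) = 1/(1 + 10) = 1/11 ≈ 0.09091.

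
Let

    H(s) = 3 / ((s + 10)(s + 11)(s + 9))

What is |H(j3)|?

|H(j3)| ≈ 0.002657

Substitute s = j3: numerator = 3, denominator = 720 + j870.
|H(j3)| = |3| / |720 + j870| = 3 / 1129.3 ≈ 0.002657.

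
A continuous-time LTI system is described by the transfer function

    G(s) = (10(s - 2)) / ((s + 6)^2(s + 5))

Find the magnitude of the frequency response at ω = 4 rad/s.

|G(j4)| ≈ 0.1343

Substitute s = j4: numerator = -20 + j40, denominator = -92 + j320.
|G(j4)| = |-20 + j40| / |-92 + j320| = 44.721 / 332.96 ≈ 0.1343.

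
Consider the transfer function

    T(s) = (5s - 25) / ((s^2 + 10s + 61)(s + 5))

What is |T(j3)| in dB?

|T(j3)|_dB ≈ -21.6 dB

Substitute s = j3: numerator = -25 + j15, denominator = 170 + j306.
|T(j3)| = |-25 + j15| / |170 + j306| = 29.155 / 350.05 ≈ 0.08329.
In decibels: 20·log₁₀(0.08329) ≈ -21.6 dB.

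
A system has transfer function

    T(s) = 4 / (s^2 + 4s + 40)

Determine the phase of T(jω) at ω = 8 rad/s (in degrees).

At s = j8: numerator = 4, denominator = -24 + j32.
∠T = ∠num − ∠den = 0° − (126.87°) = -126.9°.

∠T(j8) ≈ -126.9°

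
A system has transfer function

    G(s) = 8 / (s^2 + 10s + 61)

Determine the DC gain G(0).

G(0) = 8/61 ≈ 0.1311

Set s = 0: G(0) = (8) / (61) = 8/61.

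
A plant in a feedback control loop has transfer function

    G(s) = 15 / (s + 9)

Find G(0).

Set s = 0: G(0) = (15) / (9) = 5/3.

G(0) = 5/3 ≈ 1.667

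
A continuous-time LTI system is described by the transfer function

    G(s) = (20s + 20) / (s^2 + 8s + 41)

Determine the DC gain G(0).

Set s = 0: G(0) = (20) / (41) = 20/41.

G(0) = 20/41 ≈ 0.4878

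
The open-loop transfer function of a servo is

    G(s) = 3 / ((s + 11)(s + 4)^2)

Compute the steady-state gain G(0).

Set s = 0: G(0) = (3) / (176) = 3/176.

G(0) = 3/176 ≈ 0.01705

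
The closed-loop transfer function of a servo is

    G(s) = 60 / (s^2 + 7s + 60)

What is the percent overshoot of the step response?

Comparing s^2 + 7s + 60 to s^2 + 2ζωₙs + ωₙ²: ωₙ = √60 ≈ 7.746 rad/s and ζ = 7/(2·√60) ≈ 0.4518.
%OS = 100·exp(−πζ/√(1−ζ²)) = 100·exp(−π·0.4518/√(1−0.4518²)) ≈ 20.4%.

%OS ≈ 20.4%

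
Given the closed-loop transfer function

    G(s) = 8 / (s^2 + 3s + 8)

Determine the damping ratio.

Compare the denominator to the standard form s^2 + 2ζωₙs + ωₙ².
ωₙ² = 8, so ωₙ = √8 ≈ 2.828 rad/s.
2ζωₙ = 3, so ζ = 3/(2·√8) ≈ 0.5303.

ζ ≈ 0.5303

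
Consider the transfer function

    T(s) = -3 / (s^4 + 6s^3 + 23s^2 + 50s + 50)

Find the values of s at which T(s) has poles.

The poles are the roots of the denominator s^4 + 6s^3 + 23s^2 + 50s + 50 = 0.
No real roots exist; factor into two real quadratics: (s^2 + 4s + 5)(s^2 + 2s + 10) = 0.
Each quadratic gives a conjugate pair via the quadratic formula.

s = -2 ± j, -1 ± 3j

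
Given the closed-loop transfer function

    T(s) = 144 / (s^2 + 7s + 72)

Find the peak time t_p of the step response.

t_p ≈ 0.4064 s

Comparing s^2 + 7s + 72 to s^2 + 2ζωₙs + ωₙ²: ωₙ = √72 ≈ 8.485 rad/s and ζ = 7/(2·√72) ≈ 0.4125.
ζωₙ = 7/2 = 3.5, so ω_d = ωₙ√(1−ζ²) = √(ωₙ² − (ζωₙ)²) = √(72 − 3.5²) = √59.75 ≈ 7.730 rad/s.
t_p = π/ω_d = π/7.730 ≈ 0.4064 s.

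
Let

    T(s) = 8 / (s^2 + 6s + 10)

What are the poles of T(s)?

s = -3 ± j

The poles are the roots of the denominator s^2 + 6s + 10 = 0.
Using the quadratic formula: s = (-6 ± √(-4))/2 = -3 ± 1j.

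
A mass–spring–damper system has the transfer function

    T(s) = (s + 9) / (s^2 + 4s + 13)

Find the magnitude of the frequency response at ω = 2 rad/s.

Substitute s = j2: numerator = 9 + j2, denominator = 9 + j8.
|T(j2)| = |9 + j2| / |9 + j8| = 9.2195 / 12.042 ≈ 0.7656.

|T(j2)| ≈ 0.7656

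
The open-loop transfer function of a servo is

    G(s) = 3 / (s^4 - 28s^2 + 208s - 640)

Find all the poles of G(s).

s = 2 ± 4j, 4, -8

The poles are the roots of the denominator s^4 - 28s^2 + 208s - 640 = 0.
Trying s = 4: the polynomial evaluates to 0, so (s - 4) is a factor.
Dividing out leaves s^3 + 4s^2 - 12s + 160 = 0.
This factors further as (s^2 - 4s + 20)(s + 8) = 0.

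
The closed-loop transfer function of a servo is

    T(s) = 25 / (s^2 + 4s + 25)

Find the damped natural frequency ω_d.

Comparing s^2 + 4s + 25 to s^2 + 2ζωₙs + ωₙ²: ωₙ = 5 rad/s and ζ = 4/(2·5) = 0.4.
ζωₙ = 4/2 = 2, so ω_d = ωₙ√(1−ζ²) = √(ωₙ² − (ζωₙ)²) = √(25 − 2²) = √21 ≈ 4.583 rad/s.

ω_d ≈ 4.583 rad/s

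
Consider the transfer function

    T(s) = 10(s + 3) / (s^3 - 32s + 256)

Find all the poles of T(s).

s = 4 ± 4j, -8

The poles are the roots of the denominator s^3 - 32s + 256 = 0.
Trying s = -8: the polynomial evaluates to 0, so (s + 8) is a factor.
Dividing out leaves s^2 - 8s + 32 = 0.
The quadratic formula then gives s = 4 ± 4j.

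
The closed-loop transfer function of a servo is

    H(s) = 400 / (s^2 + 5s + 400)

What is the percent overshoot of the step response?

Comparing s^2 + 5s + 400 to s^2 + 2ζωₙs + ωₙ²: ωₙ = 20 rad/s and ζ = 5/(2·20) = 0.125.
%OS = 100·exp(−πζ/√(1−ζ²)) = 100·exp(−π·0.125/√(1−0.125²)) ≈ 67.3%.

%OS ≈ 67.3%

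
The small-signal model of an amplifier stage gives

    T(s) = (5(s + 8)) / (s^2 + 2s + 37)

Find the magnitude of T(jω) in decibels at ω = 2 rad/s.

Substitute s = j2: numerator = 40 + j10, denominator = 33 + j4.
|T(j2)| = |40 + j10| / |33 + j4| = 41.231 / 33.242 ≈ 1.240.
In decibels: 20·log₁₀(1.240) ≈ 1.87 dB.

|T(j2)|_dB ≈ 1.87 dB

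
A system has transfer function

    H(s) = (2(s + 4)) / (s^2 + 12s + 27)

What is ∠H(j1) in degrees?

At s = j1: numerator = 8 + j2, denominator = 26 + j12.
∠H = ∠num − ∠den = 14.036° − (24.775°) = -10.74°.

∠H(j1) ≈ -10.74°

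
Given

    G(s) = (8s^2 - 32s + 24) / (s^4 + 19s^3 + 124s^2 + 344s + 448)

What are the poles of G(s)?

s = -2 + 2j, -2 - 2j, -8, -7

The poles are the roots of the denominator s^4 + 19s^3 + 124s^2 + 344s + 448 = 0.
Trying s = -8: the polynomial evaluates to 0, so (s + 8) is a factor.
Dividing out leaves s^3 + 11s^2 + 36s + 56 = 0.
This factors further as (s^2 + 4s + 8)(s + 7) = 0.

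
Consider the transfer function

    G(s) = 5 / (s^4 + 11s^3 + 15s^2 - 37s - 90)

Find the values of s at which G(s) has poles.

The poles are the roots of the denominator s^4 + 11s^3 + 15s^2 - 37s - 90 = 0.
Trying s = 2: the polynomial evaluates to 0, so (s - 2) is a factor.
Dividing out leaves s^3 + 13s^2 + 41s + 45 = 0.
This factors further as (s^2 + 4s + 5)(s + 9) = 0.

s = -2 + j, -2 - j, 2, -9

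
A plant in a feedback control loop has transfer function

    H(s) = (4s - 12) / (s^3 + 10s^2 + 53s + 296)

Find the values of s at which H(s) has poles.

The poles are the roots of the denominator s^3 + 10s^2 + 53s + 296 = 0.
Trying s = -8: the polynomial evaluates to 0, so (s + 8) is a factor.
Dividing out leaves s^2 + 2s + 37 = 0.
The quadratic formula then gives s = -1 ± 6j.

s = -1 ± 6j, -8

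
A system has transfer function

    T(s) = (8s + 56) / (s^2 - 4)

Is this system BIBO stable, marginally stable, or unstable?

The denominator s^2 - 4 factors as (s - 2)(s + 2), giving poles at s = 2, -2.
Since the pole(s) at s = 2 lie in the right half-plane, the system is unstable.

unstable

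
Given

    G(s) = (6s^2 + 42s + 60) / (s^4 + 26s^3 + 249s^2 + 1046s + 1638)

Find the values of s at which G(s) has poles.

The poles are the roots of the denominator s^4 + 26s^3 + 249s^2 + 1046s + 1638 = 0.
Trying s = -9: the polynomial evaluates to 0, so (s + 9) is a factor.
Dividing out leaves s^3 + 17s^2 + 96s + 182 = 0.
This factors further as (s^2 + 10s + 26)(s + 7) = 0.

s = -5 ± j, -9, -7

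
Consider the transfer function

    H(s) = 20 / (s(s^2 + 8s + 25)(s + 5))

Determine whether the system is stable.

marginally stable

The poles can be read from the denominator factors: s = 0, -4 ± 3j, -5.
Since the simple pole(s) at s = 0 lie on the jω-axis with none in the right half-plane, the system is marginally stable.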